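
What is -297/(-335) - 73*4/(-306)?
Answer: 94351/51255 ≈ 1.8408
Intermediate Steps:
-297/(-335) - 73*4/(-306) = -297*(-1/335) - 292*(-1/306) = 297/335 + 146/153 = 94351/51255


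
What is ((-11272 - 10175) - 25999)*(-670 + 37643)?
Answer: -1754220958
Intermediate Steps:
((-11272 - 10175) - 25999)*(-670 + 37643) = (-21447 - 25999)*36973 = -47446*36973 = -1754220958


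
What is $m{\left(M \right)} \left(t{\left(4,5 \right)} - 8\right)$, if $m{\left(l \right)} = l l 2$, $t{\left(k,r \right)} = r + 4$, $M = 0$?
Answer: $0$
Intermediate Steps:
$t{\left(k,r \right)} = 4 + r$
$m{\left(l \right)} = 2 l^{2}$ ($m{\left(l \right)} = l 2 l = 2 l^{2}$)
$m{\left(M \right)} \left(t{\left(4,5 \right)} - 8\right) = 2 \cdot 0^{2} \left(\left(4 + 5\right) - 8\right) = 2 \cdot 0 \left(9 - 8\right) = 0 \cdot 1 = 0$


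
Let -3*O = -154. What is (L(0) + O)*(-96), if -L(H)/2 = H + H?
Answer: -4928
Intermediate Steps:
L(H) = -4*H (L(H) = -2*(H + H) = -4*H)
O = 154/3 (O = -⅓*(-154) = 154/3 ≈ 51.333)
(L(0) + O)*(-96) = (-4*0 + 154/3)*(-96) = (0 + 154/3)*(-96) = (154/3)*(-96) = -4928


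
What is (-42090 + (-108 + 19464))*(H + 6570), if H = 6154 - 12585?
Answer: -3160026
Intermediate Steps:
H = -6431
(-42090 + (-108 + 19464))*(H + 6570) = (-42090 + (-108 + 19464))*(-6431 + 6570) = (-42090 + 19356)*139 = -22734*139 = -3160026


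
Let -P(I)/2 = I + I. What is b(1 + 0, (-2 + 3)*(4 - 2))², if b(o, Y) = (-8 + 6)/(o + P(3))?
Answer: 4/121 ≈ 0.033058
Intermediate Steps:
P(I) = -4*I (P(I) = -2*(I + I) = -4*I)
b(o, Y) = -2/(-12 + o) (b(o, Y) = (-8 + 6)/(o - 4*3) = -2/(o - 12) = -2/(-12 + o))
b(1 + 0, (-2 + 3)*(4 - 2))² = (-2/(-12 + (1 + 0)))² = (-2/(-12 + 1))² = (-2/(-11))² = (-2*(-1/11))² = (2/11)² = 4/121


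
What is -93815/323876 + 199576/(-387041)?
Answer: -100948127991/125353290916 ≈ -0.80531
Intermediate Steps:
-93815/323876 + 199576/(-387041) = -93815*1/323876 + 199576*(-1/387041) = -93815/323876 - 199576/387041 = -100948127991/125353290916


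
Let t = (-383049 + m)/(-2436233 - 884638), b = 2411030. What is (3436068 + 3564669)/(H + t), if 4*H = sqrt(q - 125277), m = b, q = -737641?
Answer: -377180851896022395096/4758242227816938107 - 154410834324482796834*I*sqrt(862918)/4758242227816938107 ≈ -79.269 - 30145.0*I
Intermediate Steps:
m = 2411030
H = I*sqrt(862918)/4 (H = sqrt(-737641 - 125277)/4 = sqrt(-862918)/4 = (I*sqrt(862918))/4 = I*sqrt(862918)/4 ≈ 232.23*I)
t = -2027981/3320871 (t = (-383049 + 2411030)/(-2436233 - 884638) = 2027981/(-3320871) = 2027981*(-1/3320871) = -2027981/3320871 ≈ -0.61068)
(3436068 + 3564669)/(H + t) = (3436068 + 3564669)/(I*sqrt(862918)/4 - 2027981/3320871) = 7000737/(-2027981/3320871 + I*sqrt(862918)/4)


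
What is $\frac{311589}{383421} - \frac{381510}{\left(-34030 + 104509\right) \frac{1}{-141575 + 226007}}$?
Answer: $- \frac{457429703100207}{1000856617} \approx -4.5704 \cdot 10^{5}$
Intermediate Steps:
$\frac{311589}{383421} - \frac{381510}{\left(-34030 + 104509\right) \frac{1}{-141575 + 226007}} = 311589 \cdot \frac{1}{383421} - \frac{381510}{70479 \cdot \frac{1}{84432}} = \frac{103863}{127807} - \frac{381510}{70479 \cdot \frac{1}{84432}} = \frac{103863}{127807} - \frac{381510}{\frac{23493}{28144}} = \frac{103863}{127807} - \frac{3579072480}{7831} = - \frac{457429703100207}{1000856617}$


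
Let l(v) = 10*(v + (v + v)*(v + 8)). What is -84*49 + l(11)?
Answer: 174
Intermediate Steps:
l(v) = 10*v + 20*v*(8 + v) (l(v) = 10*(v + (2*v)*(8 + v)) = 10*(v + 2*v*(8 + v)) = 10*v + 20*v*(8 + v))
-84*49 + l(11) = -84*49 + 10*11*(17 + 2*11) = -4116 + 10*11*(17 + 22) = -4116 + 10*11*39 = -4116 + 4290 = 174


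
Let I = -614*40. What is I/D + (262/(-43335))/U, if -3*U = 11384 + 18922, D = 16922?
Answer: -2687907735409/1851986704185 ≈ -1.4514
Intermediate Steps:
I = -24560
U = -10102 (U = -(11384 + 18922)/3 = -⅓*30306 = -10102)
I/D + (262/(-43335))/U = -24560/16922 + (262/(-43335))/(-10102) = -24560*1/16922 + (262*(-1/43335))*(-1/10102) = -12280/8461 - 262/43335*(-1/10102) = -12280/8461 + 131/218885085 = -2687907735409/1851986704185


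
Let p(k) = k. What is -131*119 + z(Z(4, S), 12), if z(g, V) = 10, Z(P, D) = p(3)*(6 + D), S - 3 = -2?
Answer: -15579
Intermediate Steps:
S = 1 (S = 3 - 2 = 1)
Z(P, D) = 18 + 3*D (Z(P, D) = 3*(6 + D) = 18 + 3*D)
-131*119 + z(Z(4, S), 12) = -131*119 + 10 = -15589 + 10 = -15579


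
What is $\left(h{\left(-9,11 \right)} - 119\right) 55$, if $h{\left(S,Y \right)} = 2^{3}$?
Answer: $-6105$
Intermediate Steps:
$h{\left(S,Y \right)} = 8$
$\left(h{\left(-9,11 \right)} - 119\right) 55 = \left(8 - 119\right) 55 = \left(-111\right) 55 = -6105$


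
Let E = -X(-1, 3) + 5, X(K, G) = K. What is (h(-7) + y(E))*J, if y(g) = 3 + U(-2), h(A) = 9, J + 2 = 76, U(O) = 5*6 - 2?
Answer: 2960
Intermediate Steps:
U(O) = 28 (U(O) = 30 - 2 = 28)
J = 74 (J = -2 + 76 = 74)
E = 6 (E = -1*(-1) + 5 = 1 + 5 = 6)
y(g) = 31 (y(g) = 3 + 28 = 31)
(h(-7) + y(E))*J = (9 + 31)*74 = 40*74 = 2960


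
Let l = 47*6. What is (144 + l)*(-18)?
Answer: -7668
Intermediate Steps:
l = 282
(144 + l)*(-18) = (144 + 282)*(-18) = 426*(-18) = -7668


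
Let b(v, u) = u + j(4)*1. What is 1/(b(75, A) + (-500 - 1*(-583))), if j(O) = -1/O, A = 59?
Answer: 4/567 ≈ 0.0070547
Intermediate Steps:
b(v, u) = -1/4 + u (b(v, u) = u - 1/4*1 = u - 1/4 = -1/4 + u)
1/(b(75, A) + (-500 - 1*(-583))) = 1/((-1/4 + 59) + (-500 - 1*(-583))) = 1/(235/4 + (-500 + 583)) = 1/(235/4 + 83) = 1/(567/4) = 4/567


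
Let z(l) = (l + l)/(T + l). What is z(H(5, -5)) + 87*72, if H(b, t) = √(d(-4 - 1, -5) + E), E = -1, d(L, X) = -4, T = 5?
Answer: 18793/3 + I*√5/3 ≈ 6264.3 + 0.74536*I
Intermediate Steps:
H(b, t) = I*√5 (H(b, t) = √(-4 - 1) = √(-5) = I*√5)
z(l) = 2*l/(5 + l) (z(l) = (l + l)/(5 + l) = (2*l)/(5 + l) = 2*l/(5 + l))
z(H(5, -5)) + 87*72 = 2*(I*√5)/(5 + I*√5) + 87*72 = 2*I*√5/(5 + I*√5) + 6264 = 6264 + 2*I*√5/(5 + I*√5)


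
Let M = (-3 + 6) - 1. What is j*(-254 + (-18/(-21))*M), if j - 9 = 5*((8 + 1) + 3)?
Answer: -121854/7 ≈ -17408.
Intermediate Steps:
j = 69 (j = 9 + 5*((8 + 1) + 3) = 9 + 5*(9 + 3) = 9 + 5*12 = 9 + 60 = 69)
M = 2 (M = 3 - 1 = 2)
j*(-254 + (-18/(-21))*M) = 69*(-254 - 18/(-21)*2) = 69*(-254 - 18*(-1/21)*2) = 69*(-254 + (6/7)*2) = 69*(-254 + 12/7) = 69*(-1766/7) = -121854/7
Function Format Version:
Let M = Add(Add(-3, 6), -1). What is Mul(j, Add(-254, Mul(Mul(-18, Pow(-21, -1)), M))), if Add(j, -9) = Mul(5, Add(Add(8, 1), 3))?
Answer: Rational(-121854, 7) ≈ -17408.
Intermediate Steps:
j = 69 (j = Add(9, Mul(5, Add(Add(8, 1), 3))) = Add(9, Mul(5, Add(9, 3))) = Add(9, Mul(5, 12)) = Add(9, 60) = 69)
M = 2 (M = Add(3, -1) = 2)
Mul(j, Add(-254, Mul(Mul(-18, Pow(-21, -1)), M))) = Mul(69, Add(-254, Mul(Mul(-18, Pow(-21, -1)), 2))) = Mul(69, Add(-254, Mul(Mul(-18, Rational(-1, 21)), 2))) = Mul(69, Add(-254, Mul(Rational(6, 7), 2))) = Mul(69, Add(-254, Rational(12, 7))) = Mul(69, Rational(-1766, 7)) = Rational(-121854, 7)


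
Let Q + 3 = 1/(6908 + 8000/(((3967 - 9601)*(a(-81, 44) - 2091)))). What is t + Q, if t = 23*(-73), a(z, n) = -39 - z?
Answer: -67066730023415/39873207964 ≈ -1682.0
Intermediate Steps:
t = -1679
Q = -119613851859/39873207964 (Q = -3 + 1/(6908 + 8000/(((3967 - 9601)*((-39 - 1*(-81)) - 2091)))) = -3 + 1/(6908 + 8000/((-5634*((-39 + 81) - 2091)))) = -3 + 1/(6908 + 8000/((-5634*(42 - 2091)))) = -3 + 1/(6908 + 8000/((-5634*(-2049)))) = -3 + 1/(6908 + 8000/11544066) = -3 + 1/(6908 + 8000*(1/11544066)) = -3 + 1/(6908 + 4000/5772033) = -3 + 1/(39873207964/5772033) = -3 + 5772033/39873207964 = -119613851859/39873207964 ≈ -2.9999)
t + Q = -1679 - 119613851859/39873207964 = -67066730023415/39873207964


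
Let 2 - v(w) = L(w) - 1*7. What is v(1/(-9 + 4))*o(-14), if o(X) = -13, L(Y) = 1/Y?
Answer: -182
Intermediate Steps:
v(w) = 9 - 1/w (v(w) = 2 - (1/w - 1*7) = 2 - (1/w - 7) = 2 - (-7 + 1/w) = 2 + (7 - 1/w) = 9 - 1/w)
v(1/(-9 + 4))*o(-14) = (9 - 1/(1/(-9 + 4)))*(-13) = (9 - 1/(1/(-5)))*(-13) = (9 - 1/(-⅕))*(-13) = (9 - 1*(-5))*(-13) = (9 + 5)*(-13) = 14*(-13) = -182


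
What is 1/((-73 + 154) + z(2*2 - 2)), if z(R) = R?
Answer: 1/83 ≈ 0.012048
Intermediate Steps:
1/((-73 + 154) + z(2*2 - 2)) = 1/((-73 + 154) + (2*2 - 2)) = 1/(81 + (4 - 2)) = 1/(81 + 2) = 1/83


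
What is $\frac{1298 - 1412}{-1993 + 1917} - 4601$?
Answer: $- \frac{9199}{2} \approx -4599.5$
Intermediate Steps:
$\frac{1298 - 1412}{-1993 + 1917} - 4601 = - \frac{114}{-76} - 4601 = \left(-114\right) \left(- \frac{1}{76}\right) - 4601 = \frac{3}{2} - 4601 = - \frac{9199}{2}$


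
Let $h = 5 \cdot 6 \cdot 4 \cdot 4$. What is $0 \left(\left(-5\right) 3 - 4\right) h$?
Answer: $0$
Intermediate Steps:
$h = 480$ ($h = 30 \cdot 16 = 480$)
$0 \left(\left(-5\right) 3 - 4\right) h = 0 \left(\left(-5\right) 3 - 4\right) 480 = 0 \left(-15 - 4\right) 480 = 0 \left(-19\right) 480 = 0 \cdot 480 = 0$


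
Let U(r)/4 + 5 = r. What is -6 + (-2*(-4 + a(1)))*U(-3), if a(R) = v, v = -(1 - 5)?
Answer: -6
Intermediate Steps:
v = 4 (v = -1*(-4) = 4)
U(r) = -20 + 4*r
a(R) = 4
-6 + (-2*(-4 + a(1)))*U(-3) = -6 + (-2*(-4 + 4))*(-20 + 4*(-3)) = -6 + (-2*0)*(-20 - 12) = -6 + 0*(-32) = -6 + 0 = -6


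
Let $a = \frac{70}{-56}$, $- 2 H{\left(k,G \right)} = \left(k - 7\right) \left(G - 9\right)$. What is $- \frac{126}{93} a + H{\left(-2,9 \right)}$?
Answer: $\frac{105}{62} \approx 1.6935$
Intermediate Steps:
$H{\left(k,G \right)} = - \frac{\left(-9 + G\right) \left(-7 + k\right)}{2}$ ($H{\left(k,G \right)} = - \frac{\left(k - 7\right) \left(G - 9\right)}{2} = - \frac{\left(-7 + k\right) \left(-9 + G\right)}{2} = - \frac{\left(-9 + G\right) \left(-7 + k\right)}{2}$)
$a = - \frac{5}{4}$ ($a = 70 \left(- \frac{1}{56}\right) = - \frac{5}{4} \approx -1.25$)
$- \frac{126}{93} a + H{\left(-2,9 \right)} = - \frac{126}{93} \left(- \frac{5}{4}\right) + \left(- \frac{63}{2} + \frac{7}{2} \cdot 9 + \frac{9}{2} \left(-2\right) - \frac{9}{2} \left(-2\right)\right) = \left(-126\right) \frac{1}{93} \left(- \frac{5}{4}\right) + \left(- \frac{63}{2} + \frac{63}{2} - 9 + 9\right) = \left(- \frac{42}{31}\right) \left(- \frac{5}{4}\right) + 0 = \frac{105}{62} + 0 = \frac{105}{62}$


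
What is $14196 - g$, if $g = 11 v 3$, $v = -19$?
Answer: $14823$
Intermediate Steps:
$g = -627$ ($g = 11 \left(-19\right) 3 = \left(-209\right) 3 = -627$)
$14196 - g = 14196 - -627 = 14196 + 627 = 14823$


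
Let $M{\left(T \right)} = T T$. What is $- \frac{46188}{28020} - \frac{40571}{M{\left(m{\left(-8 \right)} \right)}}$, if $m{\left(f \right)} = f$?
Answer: $- \frac{94979621}{149440} \approx -635.57$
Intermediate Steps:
$M{\left(T \right)} = T^{2}$
$- \frac{46188}{28020} - \frac{40571}{M{\left(m{\left(-8 \right)} \right)}} = - \frac{46188}{28020} - \frac{40571}{\left(-8\right)^{2}} = \left(-46188\right) \frac{1}{28020} - \frac{40571}{64} = - \frac{3849}{2335} - \frac{40571}{64} = - \frac{94979621}{149440}$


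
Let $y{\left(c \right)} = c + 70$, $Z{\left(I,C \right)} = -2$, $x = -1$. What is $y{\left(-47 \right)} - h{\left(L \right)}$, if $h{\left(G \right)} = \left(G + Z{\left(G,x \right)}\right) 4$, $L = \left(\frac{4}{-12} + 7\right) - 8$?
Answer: $\frac{109}{3} \approx 36.333$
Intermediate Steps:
$L = - \frac{4}{3}$ ($L = \left(4 \left(- \frac{1}{12}\right) + 7\right) - 8 = \left(- \frac{1}{3} + 7\right) - 8 = \frac{20}{3} - 8 = - \frac{4}{3} \approx -1.3333$)
$y{\left(c \right)} = 70 + c$
$h{\left(G \right)} = -8 + 4 G$ ($h{\left(G \right)} = \left(G - 2\right) 4 = \left(-2 + G\right) 4 = -8 + 4 G$)
$y{\left(-47 \right)} - h{\left(L \right)} = \left(70 - 47\right) - \left(-8 + 4 \left(- \frac{4}{3}\right)\right) = 23 - \left(-8 - \frac{16}{3}\right) = 23 - - \frac{40}{3} = 23 + \frac{40}{3} = \frac{109}{3}$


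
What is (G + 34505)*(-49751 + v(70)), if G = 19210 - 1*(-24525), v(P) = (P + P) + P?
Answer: -3876087840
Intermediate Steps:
v(P) = 3*P (v(P) = 2*P + P = 3*P)
G = 43735 (G = 19210 + 24525 = 43735)
(G + 34505)*(-49751 + v(70)) = (43735 + 34505)*(-49751 + 3*70) = 78240*(-49751 + 210) = 78240*(-49541) = -3876087840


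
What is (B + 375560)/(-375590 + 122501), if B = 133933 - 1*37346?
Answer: -472147/253089 ≈ -1.8655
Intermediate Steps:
B = 96587 (B = 133933 - 37346 = 96587)
(B + 375560)/(-375590 + 122501) = (96587 + 375560)/(-375590 + 122501) = 472147/(-253089) = 472147*(-1/253089) = -472147/253089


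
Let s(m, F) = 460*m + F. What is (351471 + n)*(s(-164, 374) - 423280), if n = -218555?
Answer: -66238156936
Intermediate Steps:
s(m, F) = F + 460*m
(351471 + n)*(s(-164, 374) - 423280) = (351471 - 218555)*((374 + 460*(-164)) - 423280) = 132916*((374 - 75440) - 423280) = 132916*(-75066 - 423280) = 132916*(-498346) = -66238156936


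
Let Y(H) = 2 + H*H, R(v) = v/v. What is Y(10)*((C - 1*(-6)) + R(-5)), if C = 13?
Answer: 2040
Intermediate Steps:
R(v) = 1
Y(H) = 2 + H²
Y(10)*((C - 1*(-6)) + R(-5)) = (2 + 10²)*((13 - 1*(-6)) + 1) = (2 + 100)*((13 + 6) + 1) = 102*(19 + 1) = 102*20 = 2040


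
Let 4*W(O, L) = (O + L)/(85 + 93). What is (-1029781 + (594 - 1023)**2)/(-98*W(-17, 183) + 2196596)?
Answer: -150541720/390990021 ≈ -0.38503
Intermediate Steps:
W(O, L) = L/712 + O/712 (W(O, L) = ((O + L)/(85 + 93))/4 = ((L + O)/178)/4 = ((L + O)*(1/178))/4 = (L/178 + O/178)/4 = L/712 + O/712)
(-1029781 + (594 - 1023)**2)/(-98*W(-17, 183) + 2196596) = (-1029781 + (594 - 1023)**2)/(-98*((1/712)*183 + (1/712)*(-17)) + 2196596) = (-1029781 + (-429)**2)/(-98*(183/712 - 17/712) + 2196596) = (-1029781 + 184041)/(-98*83/356 + 2196596) = -845740/(-4067/178 + 2196596) = -845740/390990021/178 = -845740*178/390990021 = -150541720/390990021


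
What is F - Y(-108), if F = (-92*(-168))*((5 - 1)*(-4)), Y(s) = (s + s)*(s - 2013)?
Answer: -705432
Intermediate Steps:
Y(s) = 2*s*(-2013 + s) (Y(s) = (2*s)*(-2013 + s) = 2*s*(-2013 + s))
F = -247296 (F = 15456*(4*(-4)) = 15456*(-16) = -247296)
F - Y(-108) = -247296 - 2*(-108)*(-2013 - 108) = -247296 - 2*(-108)*(-2121) = -247296 - 1*458136 = -247296 - 458136 = -705432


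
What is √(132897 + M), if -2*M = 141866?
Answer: 2*√15491 ≈ 248.93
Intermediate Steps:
M = -70933 (M = -½*141866 = -70933)
√(132897 + M) = √(132897 - 70933) = √61964 = 2*√15491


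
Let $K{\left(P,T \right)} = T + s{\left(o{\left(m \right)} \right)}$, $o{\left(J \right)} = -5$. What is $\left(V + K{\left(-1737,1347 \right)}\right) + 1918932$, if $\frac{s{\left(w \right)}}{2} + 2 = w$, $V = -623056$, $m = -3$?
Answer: $1297209$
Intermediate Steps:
$s{\left(w \right)} = -4 + 2 w$
$K{\left(P,T \right)} = -14 + T$ ($K{\left(P,T \right)} = T + \left(-4 + 2 \left(-5\right)\right) = T - 14 = -14 + T$)
$\left(V + K{\left(-1737,1347 \right)}\right) + 1918932 = \left(-623056 + \left(-14 + 1347\right)\right) + 1918932 = \left(-623056 + 1333\right) + 1918932 = -621723 + 1918932 = 1297209$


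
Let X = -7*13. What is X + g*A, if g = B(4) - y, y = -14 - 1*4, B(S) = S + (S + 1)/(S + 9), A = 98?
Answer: 27335/13 ≈ 2102.7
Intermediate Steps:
B(S) = S + (1 + S)/(9 + S)
y = -18 (y = -14 - 4 = -18)
X = -91
g = 291/13 (g = (1 + 4² + 10*4)/(9 + 4) - 1*(-18) = (1 + 16 + 40)/13 + 18 = (1/13)*57 + 18 = 57/13 + 18 = 291/13 ≈ 22.385)
X + g*A = -91 + (291/13)*98 = -91 + 28518/13 = 27335/13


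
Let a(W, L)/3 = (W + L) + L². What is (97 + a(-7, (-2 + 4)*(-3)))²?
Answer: 27556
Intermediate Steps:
a(W, L) = 3*L + 3*W + 3*L² (a(W, L) = 3*((W + L) + L²) = 3*((L + W) + L²) = 3*(L + W + L²) = 3*L + 3*W + 3*L²)
(97 + a(-7, (-2 + 4)*(-3)))² = (97 + (3*((-2 + 4)*(-3)) + 3*(-7) + 3*((-2 + 4)*(-3))²))² = (97 + (3*(2*(-3)) - 21 + 3*(2*(-3))²))² = (97 + (3*(-6) - 21 + 3*(-6)²))² = (97 + (-18 - 21 + 3*36))² = (97 + (-18 - 21 + 108))² = (97 + 69)² = 166² = 27556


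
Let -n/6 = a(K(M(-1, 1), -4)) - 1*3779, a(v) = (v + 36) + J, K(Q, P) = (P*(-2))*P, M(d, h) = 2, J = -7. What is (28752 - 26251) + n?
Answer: 25193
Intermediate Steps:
K(Q, P) = -2*P² (K(Q, P) = (-2*P)*P = -2*P²)
a(v) = 29 + v (a(v) = (v + 36) - 7 = (36 + v) - 7 = 29 + v)
n = 22692 (n = -6*((29 - 2*(-4)²) - 1*3779) = -6*((29 - 2*16) - 3779) = -6*((29 - 32) - 3779) = -6*(-3 - 3779) = -6*(-3782) = 22692)
(28752 - 26251) + n = (28752 - 26251) + 22692 = 2501 + 22692 = 25193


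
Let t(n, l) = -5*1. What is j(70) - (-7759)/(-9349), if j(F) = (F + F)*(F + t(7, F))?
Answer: 85068141/9349 ≈ 9099.2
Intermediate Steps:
t(n, l) = -5
j(F) = 2*F*(-5 + F) (j(F) = (F + F)*(F - 5) = (2*F)*(-5 + F) = 2*F*(-5 + F))
j(70) - (-7759)/(-9349) = 2*70*(-5 + 70) - (-7759)/(-9349) = 2*70*65 - (-7759)*(-1)/9349 = 9100 - 1*7759/9349 = 9100 - 7759/9349 = 85068141/9349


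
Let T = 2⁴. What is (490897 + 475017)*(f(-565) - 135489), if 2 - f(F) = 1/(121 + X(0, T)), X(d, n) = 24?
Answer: -18975975533024/145 ≈ -1.3087e+11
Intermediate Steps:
T = 16
f(F) = 289/145 (f(F) = 2 - 1/(121 + 24) = 2 - 1/145 = 289/145)
(490897 + 475017)*(f(-565) - 135489) = (490897 + 475017)*(289/145 - 135489) = 965914*(-19645616/145) = -18975975533024/145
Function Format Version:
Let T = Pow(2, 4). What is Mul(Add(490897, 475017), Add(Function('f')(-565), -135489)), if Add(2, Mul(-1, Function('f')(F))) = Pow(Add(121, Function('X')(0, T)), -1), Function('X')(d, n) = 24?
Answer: Rational(-18975975533024, 145) ≈ -1.3087e+11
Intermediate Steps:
T = 16
Function('f')(F) = Rational(289, 145) (Function('f')(F) = Add(2, Mul(-1, Pow(Add(121, 24), -1))) = Add(2, Mul(-1, Pow(145, -1))) = Add(2, Mul(-1, Rational(1, 145))) = Add(2, Rational(-1, 145)) = Rational(289, 145))
Mul(Add(490897, 475017), Add(Function('f')(-565), -135489)) = Mul(Add(490897, 475017), Add(Rational(289, 145), -135489)) = Mul(965914, Rational(-19645616, 145)) = Rational(-18975975533024, 145)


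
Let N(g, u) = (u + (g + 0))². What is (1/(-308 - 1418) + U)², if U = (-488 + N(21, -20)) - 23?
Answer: 774859428121/2979076 ≈ 2.6010e+5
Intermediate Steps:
N(g, u) = (g + u)² (N(g, u) = (u + g)² = (g + u)²)
U = -510 (U = (-488 + (21 - 20)²) - 23 = (-488 + 1²) - 23 = (-488 + 1) - 23 = -487 - 23 = -510)
(1/(-308 - 1418) + U)² = (1/(-308 - 1418) - 510)² = (1/(-1726) - 510)² = (-1/1726 - 510)² = (-880261/1726)² = 774859428121/2979076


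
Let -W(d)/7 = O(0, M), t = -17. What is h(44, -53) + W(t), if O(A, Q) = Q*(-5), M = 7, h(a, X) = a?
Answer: 289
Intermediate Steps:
O(A, Q) = -5*Q
W(d) = 245 (W(d) = -(-35)*7 = -7*(-35) = 245)
h(44, -53) + W(t) = 44 + 245 = 289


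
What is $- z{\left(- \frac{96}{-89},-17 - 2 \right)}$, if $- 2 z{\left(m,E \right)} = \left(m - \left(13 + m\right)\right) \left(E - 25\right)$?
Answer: $286$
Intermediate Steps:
$z{\left(m,E \right)} = - \frac{325}{2} + \frac{13 E}{2}$ ($z{\left(m,E \right)} = - \frac{\left(m - \left(13 + m\right)\right) \left(E - 25\right)}{2} = - \frac{\left(-13\right) \left(-25 + E\right)}{2} = - \frac{325 - 13 E}{2} = - \frac{325}{2} + \frac{13 E}{2}$)
$- z{\left(- \frac{96}{-89},-17 - 2 \right)} = - (- \frac{325}{2} + \frac{13 \left(-17 - 2\right)}{2}) = - (- \frac{325}{2} + \frac{13}{2} \left(-19\right)) = - (- \frac{325}{2} - \frac{247}{2}) = \left(-1\right) \left(-286\right) = 286$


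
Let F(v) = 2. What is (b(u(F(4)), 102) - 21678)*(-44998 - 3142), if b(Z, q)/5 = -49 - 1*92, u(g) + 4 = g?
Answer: 1077517620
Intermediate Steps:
u(g) = -4 + g
b(Z, q) = -705 (b(Z, q) = 5*(-49 - 1*92) = 5*(-49 - 92) = 5*(-141) = -705)
(b(u(F(4)), 102) - 21678)*(-44998 - 3142) = (-705 - 21678)*(-44998 - 3142) = -22383*(-48140) = 1077517620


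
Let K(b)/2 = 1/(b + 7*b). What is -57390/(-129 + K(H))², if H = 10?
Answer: -91824000/26615281 ≈ -3.4500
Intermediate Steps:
K(b) = 1/(4*b) (K(b) = 2/(b + 7*b) = 2/((8*b)) = 2*(1/(8*b)) = 1/(4*b))
-57390/(-129 + K(H))² = -57390/(-129 + (¼)/10)² = -57390/(-129 + (¼)*(⅒))² = -57390/(-129 + 1/40)² = -57390/((-5159/40)²) = -57390/26615281/1600 = -57390*1600/26615281 = -91824000/26615281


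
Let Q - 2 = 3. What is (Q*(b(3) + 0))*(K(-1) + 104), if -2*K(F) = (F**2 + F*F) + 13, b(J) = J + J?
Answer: 2895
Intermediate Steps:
b(J) = 2*J
Q = 5 (Q = 2 + 3 = 5)
K(F) = -13/2 - F**2 (K(F) = -((F**2 + F*F) + 13)/2 = -((F**2 + F**2) + 13)/2 = -(2*F**2 + 13)/2 = -(13 + 2*F**2)/2 = -13/2 - F**2)
(Q*(b(3) + 0))*(K(-1) + 104) = (5*(2*3 + 0))*((-13/2 - 1*(-1)**2) + 104) = (5*(6 + 0))*((-13/2 - 1*1) + 104) = (5*6)*((-13/2 - 1) + 104) = 30*(-15/2 + 104) = 30*(193/2) = 2895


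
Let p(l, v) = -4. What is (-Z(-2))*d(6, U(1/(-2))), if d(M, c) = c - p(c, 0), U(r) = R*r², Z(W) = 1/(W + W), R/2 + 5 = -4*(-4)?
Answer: 19/8 ≈ 2.3750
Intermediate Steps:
R = 22 (R = -10 + 2*(-4*(-4)) = -10 + 2*16 = -10 + 32 = 22)
Z(W) = 1/(2*W)
U(r) = 22*r²
d(M, c) = 4 + c (d(M, c) = c - 1*(-4) = c + 4 = 4 + c)
(-Z(-2))*d(6, U(1/(-2))) = (-1/(2*(-2)))*(4 + 22*(1/(-2))²) = (-(-1)/(2*2))*(4 + 22*(-½)²) = (-1*(-¼))*(4 + 22*(¼)) = (4 + 11/2)/4 = (¼)*(19/2) = 19/8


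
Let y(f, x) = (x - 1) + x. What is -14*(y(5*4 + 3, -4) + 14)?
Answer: -70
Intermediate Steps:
y(f, x) = -1 + 2*x (y(f, x) = (-1 + x) + x = -1 + 2*x)
-14*(y(5*4 + 3, -4) + 14) = -14*((-1 + 2*(-4)) + 14) = -14*((-1 - 8) + 14) = -14*(-9 + 14) = -14*5 = -70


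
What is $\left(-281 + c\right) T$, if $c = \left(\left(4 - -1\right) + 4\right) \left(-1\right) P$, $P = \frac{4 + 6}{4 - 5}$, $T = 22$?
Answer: $-4202$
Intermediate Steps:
$P = -10$ ($P = \frac{10}{-1} = 10 \left(-1\right) = -10$)
$c = 90$ ($c = \left(\left(4 - -1\right) + 4\right) \left(-1\right) \left(-10\right) = \left(\left(4 + 1\right) + 4\right) \left(-1\right) \left(-10\right) = \left(5 + 4\right) \left(-1\right) \left(-10\right) = 9 \left(-1\right) \left(-10\right) = \left(-9\right) \left(-10\right) = 90$)
$\left(-281 + c\right) T = \left(-281 + 90\right) 22 = \left(-191\right) 22 = -4202$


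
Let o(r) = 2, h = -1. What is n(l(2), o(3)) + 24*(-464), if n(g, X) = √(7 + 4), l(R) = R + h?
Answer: -11136 + √11 ≈ -11133.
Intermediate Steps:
l(R) = -1 + R (l(R) = R - 1 = -1 + R)
n(g, X) = √11
n(l(2), o(3)) + 24*(-464) = √11 + 24*(-464) = √11 - 11136 = -11136 + √11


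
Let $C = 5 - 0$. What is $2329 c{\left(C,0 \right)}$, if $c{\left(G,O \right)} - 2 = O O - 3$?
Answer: $-2329$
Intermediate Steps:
$C = 5$ ($C = 5 + 0 = 5$)
$c{\left(G,O \right)} = -1 + O^{2}$ ($c{\left(G,O \right)} = 2 + \left(O O - 3\right) = 2 + \left(O^{2} - 3\right) = 2 + \left(-3 + O^{2}\right) = -1 + O^{2}$)
$2329 c{\left(C,0 \right)} = 2329 \left(-1 + 0^{2}\right) = 2329 \left(-1 + 0\right) = 2329 \left(-1\right) = -2329$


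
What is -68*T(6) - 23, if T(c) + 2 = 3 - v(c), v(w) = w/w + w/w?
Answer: 45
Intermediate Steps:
v(w) = 2 (v(w) = 1 + 1 = 2)
T(c) = -1 (T(c) = -2 + (3 - 1*2) = -2 + (3 - 2) = -2 + 1 = -1)
-68*T(6) - 23 = -68*(-1) - 23 = 68 - 23 = 45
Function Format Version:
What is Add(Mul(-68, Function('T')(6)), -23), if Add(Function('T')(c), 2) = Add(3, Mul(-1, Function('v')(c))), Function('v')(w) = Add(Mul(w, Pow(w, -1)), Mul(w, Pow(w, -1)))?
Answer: 45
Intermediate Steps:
Function('v')(w) = 2 (Function('v')(w) = Add(1, 1) = 2)
Function('T')(c) = -1 (Function('T')(c) = Add(-2, Add(3, Mul(-1, 2))) = Add(-2, Add(3, -2)) = Add(-2, 1) = -1)
Add(Mul(-68, Function('T')(6)), -23) = Add(Mul(-68, -1), -23) = Add(68, -23) = 45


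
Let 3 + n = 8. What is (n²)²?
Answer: 625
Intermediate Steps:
n = 5 (n = -3 + 8 = 5)
(n²)² = (5²)² = 25² = 625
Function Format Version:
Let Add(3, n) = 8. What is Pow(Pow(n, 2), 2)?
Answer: 625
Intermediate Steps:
n = 5 (n = Add(-3, 8) = 5)
Pow(Pow(n, 2), 2) = Pow(Pow(5, 2), 2) = Pow(25, 2) = 625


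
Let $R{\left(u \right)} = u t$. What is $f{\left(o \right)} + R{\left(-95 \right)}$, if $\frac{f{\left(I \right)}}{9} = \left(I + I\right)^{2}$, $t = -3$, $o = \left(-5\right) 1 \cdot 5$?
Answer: $22785$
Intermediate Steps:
$o = -25$ ($o = \left(-5\right) 5 = -25$)
$f{\left(I \right)} = 36 I^{2}$ ($f{\left(I \right)} = 9 \left(I + I\right)^{2} = 9 \left(2 I\right)^{2} = 9 \cdot 4 I^{2} = 36 I^{2}$)
$R{\left(u \right)} = - 3 u$ ($R{\left(u \right)} = u \left(-3\right) = - 3 u$)
$f{\left(o \right)} + R{\left(-95 \right)} = 36 \left(-25\right)^{2} - -285 = 36 \cdot 625 + 285 = 22500 + 285 = 22785$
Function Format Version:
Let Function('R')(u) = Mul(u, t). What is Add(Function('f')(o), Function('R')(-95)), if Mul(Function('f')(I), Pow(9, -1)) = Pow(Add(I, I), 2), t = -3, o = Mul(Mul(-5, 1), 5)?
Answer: 22785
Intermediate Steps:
o = -25 (o = Mul(-5, 5) = -25)
Function('f')(I) = Mul(36, Pow(I, 2)) (Function('f')(I) = Mul(9, Pow(Add(I, I), 2)) = Mul(9, Pow(Mul(2, I), 2)) = Mul(9, Mul(4, Pow(I, 2))) = Mul(36, Pow(I, 2)))
Function('R')(u) = Mul(-3, u) (Function('R')(u) = Mul(u, -3) = Mul(-3, u))
Add(Function('f')(o), Function('R')(-95)) = Add(Mul(36, Pow(-25, 2)), Mul(-3, -95)) = Add(Mul(36, 625), 285) = Add(22500, 285) = 22785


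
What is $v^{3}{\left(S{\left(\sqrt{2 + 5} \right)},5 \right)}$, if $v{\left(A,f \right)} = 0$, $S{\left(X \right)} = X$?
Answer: $0$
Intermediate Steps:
$v^{3}{\left(S{\left(\sqrt{2 + 5} \right)},5 \right)} = 0^{3} = 0$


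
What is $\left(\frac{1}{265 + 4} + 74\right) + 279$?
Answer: $\frac{94958}{269} \approx 353.0$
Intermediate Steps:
$\left(\frac{1}{265 + 4} + 74\right) + 279 = \left(\frac{1}{269} + 74\right) + 279 = \frac{19907}{269} + 279 = \frac{94958}{269}$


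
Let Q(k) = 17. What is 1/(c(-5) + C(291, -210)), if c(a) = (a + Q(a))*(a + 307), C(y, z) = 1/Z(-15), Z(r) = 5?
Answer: 5/18121 ≈ 0.00027592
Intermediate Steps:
C(y, z) = ⅕ (C(y, z) = 1/5 = ⅕)
c(a) = (17 + a)*(307 + a) (c(a) = (a + 17)*(a + 307) = (17 + a)*(307 + a))
1/(c(-5) + C(291, -210)) = 1/((5219 + (-5)² + 324*(-5)) + ⅕) = 1/((5219 + 25 - 1620) + ⅕) = 1/(3624 + ⅕) = 1/(18121/5) = 5/18121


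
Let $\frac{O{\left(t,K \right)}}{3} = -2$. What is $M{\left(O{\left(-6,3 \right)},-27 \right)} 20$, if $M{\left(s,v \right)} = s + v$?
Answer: $-660$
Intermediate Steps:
$O{\left(t,K \right)} = -6$ ($O{\left(t,K \right)} = 3 \left(-2\right) = -6$)
$M{\left(O{\left(-6,3 \right)},-27 \right)} 20 = \left(-6 - 27\right) 20 = \left(-33\right) 20 = -660$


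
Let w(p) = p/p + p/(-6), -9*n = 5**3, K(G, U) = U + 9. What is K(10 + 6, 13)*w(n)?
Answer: 1969/27 ≈ 72.926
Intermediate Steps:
K(G, U) = 9 + U
n = -125/9 (n = -1/9*5**3 = -1/9*125 = -125/9 ≈ -13.889)
w(p) = 1 - p/6 (w(p) = 1 + p*(-1/6) = 1 - p/6)
K(10 + 6, 13)*w(n) = (9 + 13)*(1 - 1/6*(-125/9)) = 22*(1 + 125/54) = 22*(179/54) = 1969/27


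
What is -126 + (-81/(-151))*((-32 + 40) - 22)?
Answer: -20160/151 ≈ -133.51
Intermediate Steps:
-126 + (-81/(-151))*((-32 + 40) - 22) = -126 + (-81*(-1/151))*(8 - 22) = -126 + (81/151)*(-14) = -126 - 1134/151 = -20160/151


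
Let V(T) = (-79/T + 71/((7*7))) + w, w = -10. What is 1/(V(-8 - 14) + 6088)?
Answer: 1078/6557517 ≈ 0.00016439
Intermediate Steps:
V(T) = -419/49 - 79/T (V(T) = (-79/T + 71/((7*7))) - 10 = (-79/T + 71/49) - 10 = (71/49 - 79/T) - 10 = -419/49 - 79/T)
1/(V(-8 - 14) + 6088) = 1/((-419/49 - 79/(-8 - 14)) + 6088) = 1/((-419/49 - 79/(-22)) + 6088) = 1/((-419/49 - 79*(-1/22)) + 6088) = 1/((-419/49 + 79/22) + 6088) = 1/(-5347/1078 + 6088) = 1/(6557517/1078) = 1078/6557517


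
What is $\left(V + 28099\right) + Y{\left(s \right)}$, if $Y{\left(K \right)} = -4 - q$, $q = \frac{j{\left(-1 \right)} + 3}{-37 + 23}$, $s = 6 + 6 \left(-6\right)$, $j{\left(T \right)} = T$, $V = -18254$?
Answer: $\frac{68888}{7} \approx 9841.1$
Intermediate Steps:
$s = -30$ ($s = 6 - 36 = -30$)
$q = - \frac{1}{7}$ ($q = \frac{-1 + 3}{-37 + 23} = \frac{2}{-14} = 2 \left(- \frac{1}{14}\right) = - \frac{1}{7} \approx -0.14286$)
$Y{\left(K \right)} = - \frac{27}{7}$ ($Y{\left(K \right)} = -4 - - \frac{1}{7} = -4 + \frac{1}{7} = - \frac{27}{7}$)
$\left(V + 28099\right) + Y{\left(s \right)} = \left(-18254 + 28099\right) - \frac{27}{7} = 9845 - \frac{27}{7} = \frac{68888}{7}$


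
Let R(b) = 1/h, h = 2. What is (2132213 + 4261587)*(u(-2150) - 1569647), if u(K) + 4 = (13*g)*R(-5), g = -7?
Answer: -10036325481700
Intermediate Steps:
R(b) = ½ (R(b) = 1/2 = ½)
u(K) = -99/2 (u(K) = -4 + (13*(-7))*(½) = -4 - 91*½ = -4 - 91/2 = -99/2)
(2132213 + 4261587)*(u(-2150) - 1569647) = (2132213 + 4261587)*(-99/2 - 1569647) = 6393800*(-3139393/2) = -10036325481700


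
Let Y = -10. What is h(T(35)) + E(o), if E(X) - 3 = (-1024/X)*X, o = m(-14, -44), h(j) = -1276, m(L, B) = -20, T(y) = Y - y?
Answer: -2297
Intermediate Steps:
T(y) = -10 - y
o = -20
E(X) = -1021 (E(X) = 3 + (-1024/X)*X = 3 - 1024 = -1021)
h(T(35)) + E(o) = -1276 - 1021 = -2297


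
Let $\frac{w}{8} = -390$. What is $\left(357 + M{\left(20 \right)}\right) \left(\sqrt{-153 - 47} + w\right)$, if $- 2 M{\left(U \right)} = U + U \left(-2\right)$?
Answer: $-1145040 + 3670 i \sqrt{2} \approx -1.145 \cdot 10^{6} + 5190.2 i$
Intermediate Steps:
$w = -3120$ ($w = 8 \left(-390\right) = -3120$)
$M{\left(U \right)} = \frac{U}{2}$ ($M{\left(U \right)} = - \frac{U + U \left(-2\right)}{2} = - \frac{U - 2 U}{2} = - \frac{\left(-1\right) U}{2} = \frac{U}{2}$)
$\left(357 + M{\left(20 \right)}\right) \left(\sqrt{-153 - 47} + w\right) = \left(357 + \frac{1}{2} \cdot 20\right) \left(\sqrt{-153 - 47} - 3120\right) = \left(357 + 10\right) \left(\sqrt{-200} - 3120\right) = 367 \left(10 i \sqrt{2} - 3120\right) = 367 \left(-3120 + 10 i \sqrt{2}\right) = -1145040 + 3670 i \sqrt{2}$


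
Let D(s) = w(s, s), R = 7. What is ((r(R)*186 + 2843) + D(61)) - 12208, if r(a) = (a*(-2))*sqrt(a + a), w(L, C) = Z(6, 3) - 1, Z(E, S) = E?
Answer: -9360 - 2604*sqrt(14) ≈ -19103.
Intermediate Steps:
w(L, C) = 5 (w(L, C) = 6 - 1 = 5)
D(s) = 5
r(a) = -2*sqrt(2)*a**(3/2) (r(a) = (-2*a)*sqrt(2*a) = (-2*a)*(sqrt(2)*sqrt(a)) = -2*sqrt(2)*a**(3/2))
((r(R)*186 + 2843) + D(61)) - 12208 = ((-2*sqrt(2)*7**(3/2)*186 + 2843) + 5) - 12208 = ((-2*sqrt(2)*7*sqrt(7)*186 + 2843) + 5) - 12208 = ((-14*sqrt(14)*186 + 2843) + 5) - 12208 = ((-2604*sqrt(14) + 2843) + 5) - 12208 = ((2843 - 2604*sqrt(14)) + 5) - 12208 = (2848 - 2604*sqrt(14)) - 12208 = -9360 - 2604*sqrt(14)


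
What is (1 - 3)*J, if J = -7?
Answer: 14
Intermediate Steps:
(1 - 3)*J = (1 - 3)*(-7) = -2*(-7) = 14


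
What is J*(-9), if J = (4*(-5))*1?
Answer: 180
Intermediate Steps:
J = -20 (J = -20*1 = -20)
J*(-9) = -20*(-9) = 180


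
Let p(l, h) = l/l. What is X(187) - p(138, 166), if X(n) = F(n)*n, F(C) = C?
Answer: 34968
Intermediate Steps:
p(l, h) = 1
X(n) = n² (X(n) = n*n = n²)
X(187) - p(138, 166) = 187² - 1*1 = 34969 - 1 = 34968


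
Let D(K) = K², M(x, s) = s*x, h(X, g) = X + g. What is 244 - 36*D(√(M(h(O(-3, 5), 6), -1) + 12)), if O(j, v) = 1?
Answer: 64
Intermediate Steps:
244 - 36*D(√(M(h(O(-3, 5), 6), -1) + 12)) = 244 - (432 - 36*(1 + 6)) = 244 - 36*(√(-1*7 + 12))² = 244 - 36*(√(-7 + 12))² = 244 - 36*(√5)² = 244 - 36*5 = 244 - 180 = 64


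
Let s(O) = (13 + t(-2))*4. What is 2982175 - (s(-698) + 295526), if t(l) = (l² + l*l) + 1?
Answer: 2686561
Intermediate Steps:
t(l) = 1 + 2*l² (t(l) = (l² + l²) + 1 = 2*l² + 1 = 1 + 2*l²)
s(O) = 88 (s(O) = (13 + (1 + 2*(-2)²))*4 = (13 + (1 + 2*4))*4 = (13 + (1 + 8))*4 = (13 + 9)*4 = 22*4 = 88)
2982175 - (s(-698) + 295526) = 2982175 - (88 + 295526) = 2982175 - 1*295614 = 2982175 - 295614 = 2686561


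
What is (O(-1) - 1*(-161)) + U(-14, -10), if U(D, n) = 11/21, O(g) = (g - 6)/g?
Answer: 3539/21 ≈ 168.52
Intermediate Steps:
O(g) = (-6 + g)/g
U(D, n) = 11/21 (U(D, n) = 11*(1/21) = 11/21)
(O(-1) - 1*(-161)) + U(-14, -10) = ((-6 - 1)/(-1) - 1*(-161)) + 11/21 = (-1*(-7) + 161) + 11/21 = (7 + 161) + 11/21 = 168 + 11/21 = 3539/21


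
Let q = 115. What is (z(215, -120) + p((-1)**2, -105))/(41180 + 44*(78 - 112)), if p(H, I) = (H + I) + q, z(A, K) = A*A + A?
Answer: 46451/39684 ≈ 1.1705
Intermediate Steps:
z(A, K) = A + A**2 (z(A, K) = A**2 + A = A + A**2)
p(H, I) = 115 + H + I (p(H, I) = (H + I) + 115 = 115 + H + I)
(z(215, -120) + p((-1)**2, -105))/(41180 + 44*(78 - 112)) = (215*(1 + 215) + (115 + (-1)**2 - 105))/(41180 + 44*(78 - 112)) = (215*216 + (115 + 1 - 105))/(41180 + 44*(-34)) = (46440 + 11)/(41180 - 1496) = 46451/39684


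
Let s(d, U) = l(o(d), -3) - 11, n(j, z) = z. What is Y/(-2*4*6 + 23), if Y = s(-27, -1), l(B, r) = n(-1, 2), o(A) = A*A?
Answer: 9/25 ≈ 0.36000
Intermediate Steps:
o(A) = A**2
l(B, r) = 2
s(d, U) = -9 (s(d, U) = 2 - 11 = -9)
Y = -9
Y/(-2*4*6 + 23) = -9/(-2*4*6 + 23) = -9/(-8*6 + 23) = -9/(-48 + 23) = -9/(-25) = -9*(-1/25) = 9/25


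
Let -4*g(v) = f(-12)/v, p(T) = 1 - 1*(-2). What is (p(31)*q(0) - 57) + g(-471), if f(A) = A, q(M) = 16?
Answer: -1414/157 ≈ -9.0064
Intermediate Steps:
p(T) = 3 (p(T) = 1 + 2 = 3)
g(v) = 3/v (g(v) = -(-3)/v = 3/v)
(p(31)*q(0) - 57) + g(-471) = (3*16 - 57) + 3/(-471) = (48 - 57) + 3*(-1/471) = -9 - 1/157 = -1414/157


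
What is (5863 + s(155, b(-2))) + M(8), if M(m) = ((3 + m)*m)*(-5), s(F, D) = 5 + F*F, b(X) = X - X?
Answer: 29453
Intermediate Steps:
b(X) = 0
s(F, D) = 5 + F²
M(m) = -5*m*(3 + m) (M(m) = (m*(3 + m))*(-5) = -5*m*(3 + m))
(5863 + s(155, b(-2))) + M(8) = (5863 + (5 + 155²)) - 5*8*(3 + 8) = (5863 + (5 + 24025)) - 5*8*11 = (5863 + 24030) - 440 = 29893 - 440 = 29453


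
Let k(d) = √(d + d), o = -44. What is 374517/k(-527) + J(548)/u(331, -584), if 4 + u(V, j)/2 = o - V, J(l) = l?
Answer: -274/379 - 374517*I*√1054/1054 ≈ -0.72295 - 11536.0*I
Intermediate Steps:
k(d) = √2*√d (k(d) = √(2*d) = √2*√d)
u(V, j) = -96 - 2*V (u(V, j) = -8 + 2*(-44 - V) = -8 + (-88 - 2*V) = -96 - 2*V)
374517/k(-527) + J(548)/u(331, -584) = 374517/((√2*√(-527))) + 548/(-96 - 2*331) = 374517/((√2*(I*√527))) + 548/(-96 - 662) = 374517/((I*√1054)) + 548/(-758) = 374517*(-I*√1054/1054) + 548*(-1/758) = -374517*I*√1054/1054 - 274/379 = -274/379 - 374517*I*√1054/1054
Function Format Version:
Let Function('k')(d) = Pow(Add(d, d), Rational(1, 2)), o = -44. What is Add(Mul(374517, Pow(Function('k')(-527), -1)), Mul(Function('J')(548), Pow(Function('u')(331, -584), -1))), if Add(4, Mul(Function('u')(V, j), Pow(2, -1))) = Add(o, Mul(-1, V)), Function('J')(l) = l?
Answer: Add(Rational(-274, 379), Mul(Rational(-374517, 1054), I, Pow(1054, Rational(1, 2)))) ≈ Add(-0.72295, Mul(-11536., I))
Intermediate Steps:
Function('k')(d) = Mul(Pow(2, Rational(1, 2)), Pow(d, Rational(1, 2))) (Function('k')(d) = Pow(Mul(2, d), Rational(1, 2)) = Mul(Pow(2, Rational(1, 2)), Pow(d, Rational(1, 2))))
Function('u')(V, j) = Add(-96, Mul(-2, V)) (Function('u')(V, j) = Add(-8, Mul(2, Add(-44, Mul(-1, V)))) = Add(-8, Add(-88, Mul(-2, V))) = Add(-96, Mul(-2, V)))
Add(Mul(374517, Pow(Function('k')(-527), -1)), Mul(Function('J')(548), Pow(Function('u')(331, -584), -1))) = Add(Mul(374517, Pow(Mul(Pow(2, Rational(1, 2)), Pow(-527, Rational(1, 2))), -1)), Mul(548, Pow(Add(-96, Mul(-2, 331)), -1))) = Add(Mul(374517, Pow(Mul(Pow(2, Rational(1, 2)), Mul(I, Pow(527, Rational(1, 2)))), -1)), Mul(548, Pow(Add(-96, -662), -1))) = Add(Mul(374517, Pow(Mul(I, Pow(1054, Rational(1, 2))), -1)), Mul(548, Pow(-758, -1))) = Add(Mul(374517, Mul(Rational(-1, 1054), I, Pow(1054, Rational(1, 2)))), Mul(548, Rational(-1, 758))) = Add(Mul(Rational(-374517, 1054), I, Pow(1054, Rational(1, 2))), Rational(-274, 379)) = Add(Rational(-274, 379), Mul(Rational(-374517, 1054), I, Pow(1054, Rational(1, 2))))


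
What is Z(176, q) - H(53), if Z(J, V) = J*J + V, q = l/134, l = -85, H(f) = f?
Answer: 4143597/134 ≈ 30922.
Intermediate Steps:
q = -85/134 ≈ -0.63433
Z(J, V) = V + J² (Z(J, V) = J² + V = V + J²)
Z(176, q) - H(53) = (-85/134 + 176²) - 1*53 = (-85/134 + 30976) - 53 = 4150699/134 - 53 = 4143597/134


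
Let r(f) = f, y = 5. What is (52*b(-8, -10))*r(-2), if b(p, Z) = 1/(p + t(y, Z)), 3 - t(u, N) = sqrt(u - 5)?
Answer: 104/5 ≈ 20.800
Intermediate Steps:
t(u, N) = 3 - sqrt(-5 + u) (t(u, N) = 3 - sqrt(u - 5) = 3 - sqrt(-5 + u))
b(p, Z) = 1/(3 + p) (b(p, Z) = 1/(p + (3 - sqrt(-5 + 5))) = 1/(p + (3 - sqrt(0))) = 1/(p + (3 - 1*0)) = 1/(p + (3 + 0)) = 1/(p + 3) = 1/(3 + p))
(52*b(-8, -10))*r(-2) = (52/(3 - 8))*(-2) = (52/(-5))*(-2) = (52*(-1/5))*(-2) = -52/5*(-2) = 104/5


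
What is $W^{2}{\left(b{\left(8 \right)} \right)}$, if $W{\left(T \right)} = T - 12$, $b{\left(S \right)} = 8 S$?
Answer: $2704$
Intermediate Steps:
$W{\left(T \right)} = -12 + T$ ($W{\left(T \right)} = T - 12 = -12 + T$)
$W^{2}{\left(b{\left(8 \right)} \right)} = \left(-12 + 8 \cdot 8\right)^{2} = \left(-12 + 64\right)^{2} = 52^{2} = 2704$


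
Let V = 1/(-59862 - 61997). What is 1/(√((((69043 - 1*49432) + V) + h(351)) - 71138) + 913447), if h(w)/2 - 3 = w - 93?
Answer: 111311737973/101677379331641227 - 2*I*√189351164533066/101677379331641227 ≈ 1.0948e-6 - 2.7067e-10*I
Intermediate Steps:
V = -1/121859 (V = 1/(-121859) = -1/121859 ≈ -8.2062e-6)
h(w) = -180 + 2*w (h(w) = 6 + 2*(w - 93) = 6 + 2*(-93 + w) = 6 + (-186 + 2*w) = -180 + 2*w)
1/(√((((69043 - 1*49432) + V) + h(351)) - 71138) + 913447) = 1/(√((((69043 - 1*49432) - 1/121859) + (-180 + 2*351)) - 71138) + 913447) = 1/(√((((69043 - 49432) - 1/121859) + (-180 + 702)) - 71138) + 913447) = 1/(√(((19611 - 1/121859) + 522) - 71138) + 913447) = 1/(√((2389776848/121859 + 522) - 71138) + 913447) = 1/(√(2453387246/121859 - 71138) + 913447) = 1/(√(-6215418296/121859) + 913447) = 1/(2*I*√189351164533066/121859 + 913447) = 1/(913447 + 2*I*√189351164533066/121859)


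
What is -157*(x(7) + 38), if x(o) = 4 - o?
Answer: -5495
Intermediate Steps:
-157*(x(7) + 38) = -157*((4 - 1*7) + 38) = -157*((4 - 7) + 38) = -157*(-3 + 38) = -157*35 = -5495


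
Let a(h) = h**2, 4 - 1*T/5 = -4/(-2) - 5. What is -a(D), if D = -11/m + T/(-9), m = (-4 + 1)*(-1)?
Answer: -4624/81 ≈ -57.086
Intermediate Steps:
T = 35 (T = 20 - 5*(-4/(-2) - 5) = 20 - 5*(-4*(-1/2) - 5) = 20 - 5*(2 - 5) = 20 - 5*(-3) = 20 + 15 = 35)
m = 3 (m = -3*(-1) = 3)
D = -68/9 (D = -11/3 + 35/(-9) = -11*1/3 + 35*(-1/9) = -11/3 - 35/9 = -68/9 ≈ -7.5556)
-a(D) = -(-68/9)**2 = -1*4624/81 = -4624/81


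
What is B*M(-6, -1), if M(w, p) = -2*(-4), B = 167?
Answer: 1336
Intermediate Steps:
M(w, p) = 8
B*M(-6, -1) = 167*8 = 1336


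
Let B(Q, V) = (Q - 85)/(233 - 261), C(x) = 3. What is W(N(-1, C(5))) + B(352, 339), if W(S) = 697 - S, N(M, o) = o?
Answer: 19165/28 ≈ 684.46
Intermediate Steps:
B(Q, V) = 85/28 - Q/28 (B(Q, V) = (-85 + Q)/(-28) = (-85 + Q)*(-1/28) = 85/28 - Q/28)
W(N(-1, C(5))) + B(352, 339) = (697 - 1*3) + (85/28 - 1/28*352) = (697 - 3) + (85/28 - 88/7) = 694 - 267/28 = 19165/28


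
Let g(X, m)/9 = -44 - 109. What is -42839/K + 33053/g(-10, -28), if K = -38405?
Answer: -1210411162/52883685 ≈ -22.888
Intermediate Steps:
g(X, m) = -1377 (g(X, m) = 9*(-44 - 109) = 9*(-153) = -1377)
-42839/K + 33053/g(-10, -28) = -42839/(-38405) + 33053/(-1377) = -42839*(-1/38405) + 33053*(-1/1377) = 42839/38405 - 33053/1377 = -1210411162/52883685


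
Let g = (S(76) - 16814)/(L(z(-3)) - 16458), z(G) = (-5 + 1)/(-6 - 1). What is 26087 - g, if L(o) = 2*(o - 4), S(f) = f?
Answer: 1503256966/57627 ≈ 26086.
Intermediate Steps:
z(G) = 4/7 (z(G) = -4/(-7) = -4*(-⅐) = 4/7)
L(o) = -8 + 2*o (L(o) = 2*(-4 + o) = -8 + 2*o)
g = 58583/57627 (g = (76 - 16814)/((-8 + 2*(4/7)) - 16458) = -16738/((-8 + 8/7) - 16458) = -16738/(-48/7 - 16458) = -16738/(-115254/7) = -16738*(-7/115254) = 58583/57627 ≈ 1.0166)
26087 - g = 26087 - 1*58583/57627 = 26087 - 58583/57627 = 1503256966/57627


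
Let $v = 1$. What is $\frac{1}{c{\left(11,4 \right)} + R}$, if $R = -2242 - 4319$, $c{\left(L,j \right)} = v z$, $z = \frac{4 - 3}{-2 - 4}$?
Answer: $- \frac{6}{39367} \approx -0.00015241$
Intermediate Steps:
$z = - \frac{1}{6}$ ($z = 1 \frac{1}{-6} = 1 \left(- \frac{1}{6}\right) = - \frac{1}{6} \approx -0.16667$)
$c{\left(L,j \right)} = - \frac{1}{6}$ ($c{\left(L,j \right)} = 1 \left(- \frac{1}{6}\right) = - \frac{1}{6}$)
$R = -6561$ ($R = -2242 - 4319 = -6561$)
$\frac{1}{c{\left(11,4 \right)} + R} = \frac{1}{- \frac{1}{6} - 6561} = \frac{1}{- \frac{39367}{6}} = - \frac{6}{39367}$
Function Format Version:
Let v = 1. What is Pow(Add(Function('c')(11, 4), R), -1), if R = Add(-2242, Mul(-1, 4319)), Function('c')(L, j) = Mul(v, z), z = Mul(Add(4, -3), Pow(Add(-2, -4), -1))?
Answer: Rational(-6, 39367) ≈ -0.00015241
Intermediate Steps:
z = Rational(-1, 6) (z = Mul(1, Pow(-6, -1)) = Mul(1, Rational(-1, 6)) = Rational(-1, 6) ≈ -0.16667)
Function('c')(L, j) = Rational(-1, 6) (Function('c')(L, j) = Mul(1, Rational(-1, 6)) = Rational(-1, 6))
R = -6561 (R = Add(-2242, -4319) = -6561)
Pow(Add(Function('c')(11, 4), R), -1) = Pow(Add(Rational(-1, 6), -6561), -1) = Pow(Rational(-39367, 6), -1) = Rational(-6, 39367)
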